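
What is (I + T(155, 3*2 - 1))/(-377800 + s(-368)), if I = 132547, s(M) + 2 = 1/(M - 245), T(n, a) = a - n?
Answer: -81159361/231592627 ≈ -0.35044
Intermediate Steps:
s(M) = -2 + 1/(-245 + M) (s(M) = -2 + 1/(M - 245) = -2 + 1/(-245 + M))
(I + T(155, 3*2 - 1))/(-377800 + s(-368)) = (132547 + ((3*2 - 1) - 1*155))/(-377800 + (491 - 2*(-368))/(-245 - 368)) = (132547 + ((6 - 1) - 155))/(-377800 + (491 + 736)/(-613)) = (132547 + (5 - 155))/(-377800 - 1/613*1227) = (132547 - 150)/(-377800 - 1227/613) = 132397/(-231592627/613) = 132397*(-613/231592627) = -81159361/231592627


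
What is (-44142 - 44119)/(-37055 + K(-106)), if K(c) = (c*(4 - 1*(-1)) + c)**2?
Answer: -88261/367441 ≈ -0.24020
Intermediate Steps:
K(c) = 36*c**2 (K(c) = (c*(4 + 1) + c)**2 = (c*5 + c)**2 = (5*c + c)**2 = (6*c)**2 = 36*c**2)
(-44142 - 44119)/(-37055 + K(-106)) = (-44142 - 44119)/(-37055 + 36*(-106)**2) = -88261/(-37055 + 36*11236) = -88261/(-37055 + 404496) = -88261/367441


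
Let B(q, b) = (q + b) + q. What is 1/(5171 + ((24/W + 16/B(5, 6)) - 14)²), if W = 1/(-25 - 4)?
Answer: 1/507852 ≈ 1.9691e-6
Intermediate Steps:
B(q, b) = b + 2*q (B(q, b) = (b + q) + q = b + 2*q)
W = -1/29 (W = 1/(-29) = -1/29 ≈ -0.034483)
1/(5171 + ((24/W + 16/B(5, 6)) - 14)²) = 1/(5171 + ((24/(-1/29) + 16/(6 + 2*5)) - 14)²) = 1/(5171 + ((24*(-29) + 16/(6 + 10)) - 14)²) = 1/(5171 + ((-696 + 16/16) - 14)²) = 1/(5171 + ((-696 + 16*(1/16)) - 14)²) = 1/(5171 + ((-696 + 1) - 14)²) = 1/(5171 + (-695 - 14)²) = 1/(5171 + (-709)²) = 1/(5171 + 502681) = 1/507852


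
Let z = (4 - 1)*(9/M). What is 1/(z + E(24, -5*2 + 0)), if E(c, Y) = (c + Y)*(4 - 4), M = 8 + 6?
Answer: 14/27 ≈ 0.51852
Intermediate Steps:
M = 14
E(c, Y) = 0 (E(c, Y) = (Y + c)*0 = 0)
z = 27/14 (z = (4 - 1)*(9/14) = 3*(9*(1/14)) = 3*(9/14) = 27/14 ≈ 1.9286)
1/(z + E(24, -5*2 + 0)) = 1/(27/14 + 0) = 1/(27/14) = 14/27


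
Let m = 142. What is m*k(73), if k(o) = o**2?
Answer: 756718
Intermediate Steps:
m*k(73) = 142*73**2 = 142*5329 = 756718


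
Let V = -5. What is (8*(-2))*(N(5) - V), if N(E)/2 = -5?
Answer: 80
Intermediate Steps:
N(E) = -10 (N(E) = 2*(-5) = -10)
(8*(-2))*(N(5) - V) = (8*(-2))*(-10 - 1*(-5)) = -16*(-10 + 5) = -16*(-5) = 80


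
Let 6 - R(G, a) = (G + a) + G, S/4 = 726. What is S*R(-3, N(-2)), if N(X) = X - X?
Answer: 34848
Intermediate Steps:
S = 2904 (S = 4*726 = 2904)
N(X) = 0
R(G, a) = 6 - a - 2*G (R(G, a) = 6 - ((G + a) + G) = 6 - (a + 2*G) = 6 + (-a - 2*G) = 6 - a - 2*G)
S*R(-3, N(-2)) = 2904*(6 - 1*0 - 2*(-3)) = 2904*(6 + 0 + 6) = 2904*12 = 34848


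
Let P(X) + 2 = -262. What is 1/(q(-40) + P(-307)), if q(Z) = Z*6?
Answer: -1/504 ≈ -0.0019841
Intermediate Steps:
P(X) = -264 (P(X) = -2 - 262 = -264)
q(Z) = 6*Z
1/(q(-40) + P(-307)) = 1/(6*(-40) - 264) = 1/(-240 - 264) = 1/(-504) = -1/504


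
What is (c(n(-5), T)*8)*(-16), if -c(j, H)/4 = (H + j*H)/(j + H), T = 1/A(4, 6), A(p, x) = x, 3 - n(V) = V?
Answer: 4608/49 ≈ 94.041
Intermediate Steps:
n(V) = 3 - V
T = ⅙ (T = 1/6 = ⅙ ≈ 0.16667)
c(j, H) = -4*(H + H*j)/(H + j) (c(j, H) = -4*(H + j*H)/(j + H) = -4*(H + H*j)/(H + j))
(c(n(-5), T)*8)*(-16) = (-4*⅙*(1 + (3 - 1*(-5)))/(⅙ + (3 - 1*(-5)))*8)*(-16) = (-4*⅙*(1 + (3 + 5))/(⅙ + (3 + 5))*8)*(-16) = (-4*⅙*(1 + 8)/(⅙ + 8)*8)*(-16) = (-4*⅙*9/49/6*8)*(-16) = (-4*⅙*6/49*9*8)*(-16) = -36/49*8*(-16) = -288/49*(-16) = 4608/49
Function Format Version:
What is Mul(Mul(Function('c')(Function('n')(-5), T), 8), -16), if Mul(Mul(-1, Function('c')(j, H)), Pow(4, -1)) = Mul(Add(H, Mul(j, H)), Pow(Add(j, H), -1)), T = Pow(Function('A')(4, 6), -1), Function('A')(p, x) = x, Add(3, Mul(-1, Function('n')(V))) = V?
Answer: Rational(4608, 49) ≈ 94.041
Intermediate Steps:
Function('n')(V) = Add(3, Mul(-1, V))
T = Rational(1, 6) (T = Pow(6, -1) = Rational(1, 6) ≈ 0.16667)
Function('c')(j, H) = Mul(-4, Pow(Add(H, j), -1), Add(H, Mul(H, j))) (Function('c')(j, H) = Mul(-4, Mul(Add(H, Mul(j, H)), Pow(Add(j, H), -1))) = Mul(-4, Mul(Add(H, Mul(H, j)), Pow(Add(H, j), -1))) = Mul(-4, Mul(Pow(Add(H, j), -1), Add(H, Mul(H, j)))) = Mul(-4, Pow(Add(H, j), -1), Add(H, Mul(H, j))))
Mul(Mul(Function('c')(Function('n')(-5), T), 8), -16) = Mul(Mul(Mul(-4, Rational(1, 6), Pow(Add(Rational(1, 6), Add(3, Mul(-1, -5))), -1), Add(1, Add(3, Mul(-1, -5)))), 8), -16) = Mul(Mul(Mul(-4, Rational(1, 6), Pow(Add(Rational(1, 6), Add(3, 5)), -1), Add(1, Add(3, 5))), 8), -16) = Mul(Mul(Mul(-4, Rational(1, 6), Pow(Add(Rational(1, 6), 8), -1), Add(1, 8)), 8), -16) = Mul(Mul(Mul(-4, Rational(1, 6), Pow(Rational(49, 6), -1), 9), 8), -16) = Mul(Mul(Mul(-4, Rational(1, 6), Rational(6, 49), 9), 8), -16) = Mul(Mul(Rational(-36, 49), 8), -16) = Mul(Rational(-288, 49), -16) = Rational(4608, 49)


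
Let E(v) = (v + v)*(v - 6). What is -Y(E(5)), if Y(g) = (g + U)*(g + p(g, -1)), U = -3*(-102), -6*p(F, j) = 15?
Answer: 3700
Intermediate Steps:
p(F, j) = -5/2 (p(F, j) = -1/6*15 = -5/2)
U = 306
E(v) = 2*v*(-6 + v) (E(v) = (2*v)*(-6 + v) = 2*v*(-6 + v))
Y(g) = (306 + g)*(-5/2 + g) (Y(g) = (g + 306)*(g - 5/2) = (306 + g)*(-5/2 + g))
-Y(E(5)) = -(-765 + (2*5*(-6 + 5))**2 + 607*(2*5*(-6 + 5))/2) = -(-765 + (2*5*(-1))**2 + 607*(2*5*(-1))/2) = -(-765 + (-10)**2 + (607/2)*(-10)) = -(-765 + 100 - 3035) = -1*(-3700) = 3700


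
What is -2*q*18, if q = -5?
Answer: 180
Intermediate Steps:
-2*q*18 = -2*(-5)*18 = 10*18 = 180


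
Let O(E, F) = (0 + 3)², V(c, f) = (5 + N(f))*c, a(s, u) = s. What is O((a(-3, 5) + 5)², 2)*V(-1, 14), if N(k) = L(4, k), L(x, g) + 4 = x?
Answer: -45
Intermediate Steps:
L(x, g) = -4 + x
N(k) = 0 (N(k) = -4 + 4 = 0)
V(c, f) = 5*c (V(c, f) = (5 + 0)*c = 5*c)
O(E, F) = 9 (O(E, F) = 3² = 9)
O((a(-3, 5) + 5)², 2)*V(-1, 14) = 9*(5*(-1)) = 9*(-5) = -45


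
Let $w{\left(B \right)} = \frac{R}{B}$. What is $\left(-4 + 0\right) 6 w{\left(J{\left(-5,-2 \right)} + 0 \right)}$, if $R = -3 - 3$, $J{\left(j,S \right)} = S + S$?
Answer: $-36$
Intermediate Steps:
$J{\left(j,S \right)} = 2 S$
$R = -6$
$w{\left(B \right)} = - \frac{6}{B}$
$\left(-4 + 0\right) 6 w{\left(J{\left(-5,-2 \right)} + 0 \right)} = \left(-4 + 0\right) 6 \left(- \frac{6}{2 \left(-2\right) + 0}\right) = \left(-4\right) 6 \left(- \frac{6}{-4 + 0}\right) = - 24 \left(- \frac{6}{-4}\right) = - 24 \left(\left(-6\right) \left(- \frac{1}{4}\right)\right) = \left(-24\right) \frac{3}{2} = -36$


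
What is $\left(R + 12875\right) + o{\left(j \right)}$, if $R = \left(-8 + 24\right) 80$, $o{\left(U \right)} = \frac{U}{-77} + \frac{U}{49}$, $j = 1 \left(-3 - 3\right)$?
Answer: $\frac{7629521}{539} \approx 14155.0$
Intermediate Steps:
$j = -6$ ($j = 1 \left(-6\right) = -6$)
$o{\left(U \right)} = \frac{4 U}{539}$ ($o{\left(U \right)} = U \left(- \frac{1}{77}\right) + U \frac{1}{49} = - \frac{U}{77} + \frac{U}{49} = \frac{4 U}{539}$)
$R = 1280$ ($R = 16 \cdot 80 = 1280$)
$\left(R + 12875\right) + o{\left(j \right)} = \left(1280 + 12875\right) + \frac{4}{539} \left(-6\right) = 14155 - \frac{24}{539} = \frac{7629521}{539}$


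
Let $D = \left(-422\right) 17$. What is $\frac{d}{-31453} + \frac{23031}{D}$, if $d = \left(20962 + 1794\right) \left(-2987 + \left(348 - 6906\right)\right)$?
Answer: $\frac{1557511593437}{225643822} \approx 6902.5$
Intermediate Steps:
$D = -7174$
$d = -217206020$ ($d = 22756 \left(-2987 - 6558\right) = 22756 \left(-9545\right) = -217206020$)
$\frac{d}{-31453} + \frac{23031}{D} = - \frac{217206020}{-31453} + \frac{23031}{-7174} = \left(-217206020\right) \left(- \frac{1}{31453}\right) + 23031 \left(- \frac{1}{7174}\right) = \frac{217206020}{31453} - \frac{23031}{7174} = \frac{1557511593437}{225643822}$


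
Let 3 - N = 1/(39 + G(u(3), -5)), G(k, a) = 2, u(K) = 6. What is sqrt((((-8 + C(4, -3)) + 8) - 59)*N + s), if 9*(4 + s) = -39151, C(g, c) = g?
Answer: I*sqrt(68349337)/123 ≈ 67.214*I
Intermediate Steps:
s = -39187/9 (s = -4 + (1/9)*(-39151) = -4 - 39151/9 = -39187/9 ≈ -4354.1)
N = 122/41 (N = 3 - 1/(39 + 2) = 3 - 1/41 = 122/41 ≈ 2.9756)
sqrt((((-8 + C(4, -3)) + 8) - 59)*N + s) = sqrt((((-8 + 4) + 8) - 59)*(122/41) - 39187/9) = sqrt(((-4 + 8) - 59)*(122/41) - 39187/9) = sqrt((4 - 59)*(122/41) - 39187/9) = sqrt(-55*122/41 - 39187/9) = sqrt(-6710/41 - 39187/9) = sqrt(-1667057/369) = I*sqrt(68349337)/123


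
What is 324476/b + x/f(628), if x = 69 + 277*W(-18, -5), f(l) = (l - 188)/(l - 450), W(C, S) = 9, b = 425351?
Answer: 48529534519/46788610 ≈ 1037.2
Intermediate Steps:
f(l) = (-188 + l)/(-450 + l)
x = 2562 (x = 69 + 277*9 = 69 + 2493 = 2562)
324476/b + x/f(628) = 324476/425351 + 2562/(((-188 + 628)/(-450 + 628))) = 324476*(1/425351) + 2562/((440/178)) = 324476/425351 + 2562/(((1/178)*440)) = 324476/425351 + 2562/(220/89) = 324476/425351 + 2562*(89/220) = 324476/425351 + 114009/110 = 48529534519/46788610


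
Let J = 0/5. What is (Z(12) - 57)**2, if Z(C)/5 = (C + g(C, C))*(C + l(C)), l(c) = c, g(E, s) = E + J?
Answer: 7969329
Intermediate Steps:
J = 0 (J = 0*(1/5) = 0)
g(E, s) = E (g(E, s) = E + 0 = E)
Z(C) = 20*C**2 (Z(C) = 5*((C + C)*(C + C)) = 5*((2*C)*(2*C)) = 5*(4*C**2) = 20*C**2)
(Z(12) - 57)**2 = (20*12**2 - 57)**2 = (20*144 - 57)**2 = (2880 - 57)**2 = 2823**2 = 7969329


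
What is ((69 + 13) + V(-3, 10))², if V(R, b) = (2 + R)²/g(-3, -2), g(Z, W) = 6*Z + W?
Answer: 2686321/400 ≈ 6715.8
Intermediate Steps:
g(Z, W) = W + 6*Z
V(R, b) = -(2 + R)²/20 (V(R, b) = (2 + R)²/(-2 + 6*(-3)) = (2 + R)²/(-2 - 18) = (2 + R)²/(-20) = (2 + R)²*(-1/20) = -(2 + R)²/20)
((69 + 13) + V(-3, 10))² = ((69 + 13) - (2 - 3)²/20)² = (82 - 1/20*(-1)²)² = (82 - 1/20*1)² = (82 - 1/20)² = (1639/20)² = 2686321/400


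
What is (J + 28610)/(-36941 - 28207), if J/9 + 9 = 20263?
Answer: -52724/16287 ≈ -3.2372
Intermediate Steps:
J = 182286 (J = -81 + 9*20263 = -81 + 182367 = 182286)
(J + 28610)/(-36941 - 28207) = (182286 + 28610)/(-36941 - 28207) = 210896/(-65148) = 210896*(-1/65148) = -52724/16287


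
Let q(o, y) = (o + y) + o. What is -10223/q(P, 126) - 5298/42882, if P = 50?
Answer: -73263339/1615222 ≈ -45.358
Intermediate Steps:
q(o, y) = y + 2*o
-10223/q(P, 126) - 5298/42882 = -10223/(126 + 2*50) - 5298/42882 = -10223/(126 + 100) - 5298*1/42882 = -10223/226 - 883/7147 = -73263339/1615222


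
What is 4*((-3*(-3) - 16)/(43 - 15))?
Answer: -1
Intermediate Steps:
4*((-3*(-3) - 16)/(43 - 15)) = 4*((9 - 16)/28) = 4*(-7*1/28) = 4*(-1/4) = -1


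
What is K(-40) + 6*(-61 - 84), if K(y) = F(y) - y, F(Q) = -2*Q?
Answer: -750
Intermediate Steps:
K(y) = -3*y (K(y) = -2*y - y = -3*y)
K(-40) + 6*(-61 - 84) = -3*(-40) + 6*(-61 - 84) = 120 + 6*(-145) = 120 - 870 = -750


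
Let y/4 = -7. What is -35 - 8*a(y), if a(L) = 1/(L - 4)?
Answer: -139/4 ≈ -34.750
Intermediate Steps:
y = -28 (y = 4*(-7) = -28)
a(L) = 1/(-4 + L)
-35 - 8*a(y) = -35 - 8/(-4 - 28) = -35 - 8/(-32) = -35 - 8*(-1/32) = -35 + ¼ = -139/4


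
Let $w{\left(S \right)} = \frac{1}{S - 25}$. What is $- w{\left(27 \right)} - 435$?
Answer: $- \frac{871}{2} \approx -435.5$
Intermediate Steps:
$w{\left(S \right)} = \frac{1}{-25 + S}$
$- w{\left(27 \right)} - 435 = - \frac{1}{-25 + 27} - 435 = - \frac{1}{2} - 435 = - \frac{871}{2}$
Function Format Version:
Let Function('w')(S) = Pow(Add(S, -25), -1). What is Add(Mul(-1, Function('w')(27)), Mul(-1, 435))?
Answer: Rational(-871, 2) ≈ -435.50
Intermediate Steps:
Function('w')(S) = Pow(Add(-25, S), -1)
Add(Mul(-1, Function('w')(27)), Mul(-1, 435)) = Add(Mul(-1, Pow(Add(-25, 27), -1)), Mul(-1, 435)) = Add(Mul(-1, Pow(2, -1)), -435) = Add(Mul(-1, Rational(1, 2)), -435) = Add(Rational(-1, 2), -435) = Rational(-871, 2)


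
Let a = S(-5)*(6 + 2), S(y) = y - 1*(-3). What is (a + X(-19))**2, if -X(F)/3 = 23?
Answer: 7225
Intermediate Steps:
X(F) = -69 (X(F) = -3*23 = -69)
S(y) = 3 + y (S(y) = y + 3 = 3 + y)
a = -16 (a = (3 - 5)*(6 + 2) = -2*8 = -16)
(a + X(-19))**2 = (-16 - 69)**2 = (-85)**2 = 7225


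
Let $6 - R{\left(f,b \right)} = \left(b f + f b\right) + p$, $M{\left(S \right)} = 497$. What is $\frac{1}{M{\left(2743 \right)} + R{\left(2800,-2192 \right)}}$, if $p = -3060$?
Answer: $\frac{1}{12278763} \approx 8.1441 \cdot 10^{-8}$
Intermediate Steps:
$R{\left(f,b \right)} = 3066 - 2 b f$ ($R{\left(f,b \right)} = 6 - \left(\left(b f + f b\right) - 3060\right) = 6 - \left(\left(b f + b f\right) - 3060\right) = 6 - \left(2 b f - 3060\right) = 6 - \left(-3060 + 2 b f\right) = 3066 - 2 b f$)
$\frac{1}{M{\left(2743 \right)} + R{\left(2800,-2192 \right)}} = \frac{1}{497 - \left(-3066 - 12275200\right)} = \frac{1}{497 + \left(3066 + 12275200\right)} = \frac{1}{497 + 12278266} = \frac{1}{12278763}$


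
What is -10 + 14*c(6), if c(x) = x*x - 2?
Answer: 466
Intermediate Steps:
c(x) = -2 + x**2 (c(x) = x**2 - 2 = -2 + x**2)
-10 + 14*c(6) = -10 + 14*(-2 + 6**2) = -10 + 14*(-2 + 36) = -10 + 14*34 = -10 + 476 = 466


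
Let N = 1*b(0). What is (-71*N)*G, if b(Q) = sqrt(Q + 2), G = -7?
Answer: 497*sqrt(2) ≈ 702.86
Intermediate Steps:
b(Q) = sqrt(2 + Q)
N = sqrt(2) (N = 1*sqrt(2 + 0) = 1*sqrt(2) = sqrt(2) ≈ 1.4142)
(-71*N)*G = -71*sqrt(2)*(-7) = 497*sqrt(2)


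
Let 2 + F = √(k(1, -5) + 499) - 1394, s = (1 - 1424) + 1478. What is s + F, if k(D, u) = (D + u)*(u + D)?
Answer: -1341 + √515 ≈ -1318.3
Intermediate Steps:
k(D, u) = (D + u)² (k(D, u) = (D + u)*(D + u) = (D + u)²)
s = 55 (s = -1423 + 1478 = 55)
F = -1396 + √515 (F = -2 + (√((1 - 5)² + 499) - 1394) = -2 + (√((-4)² + 499) - 1394) = -2 + (√(16 + 499) - 1394) = -2 + (√515 - 1394) = -2 + (-1394 + √515) = -1396 + √515 ≈ -1373.3)
s + F = 55 + (-1396 + √515) = -1341 + √515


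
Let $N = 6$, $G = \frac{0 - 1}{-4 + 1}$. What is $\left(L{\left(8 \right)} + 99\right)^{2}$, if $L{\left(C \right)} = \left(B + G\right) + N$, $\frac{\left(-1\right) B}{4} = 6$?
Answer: $\frac{59536}{9} \approx 6615.1$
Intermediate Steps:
$G = \frac{1}{3}$ ($G = - \frac{1}{-3} = \left(-1\right) \left(- \frac{1}{3}\right) = \frac{1}{3} \approx 0.33333$)
$B = -24$ ($B = \left(-4\right) 6 = -24$)
$L{\left(C \right)} = - \frac{53}{3}$ ($L{\left(C \right)} = \left(-24 + \frac{1}{3}\right) + 6 = - \frac{71}{3} + 6 = - \frac{53}{3}$)
$\left(L{\left(8 \right)} + 99\right)^{2} = \left(- \frac{53}{3} + 99\right)^{2} = \left(\frac{244}{3}\right)^{2} = \frac{59536}{9}$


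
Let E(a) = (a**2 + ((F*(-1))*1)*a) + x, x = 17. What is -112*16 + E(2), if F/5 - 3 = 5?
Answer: -1851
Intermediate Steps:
F = 40 (F = 15 + 5*5 = 15 + 25 = 40)
E(a) = 17 + a**2 - 40*a (E(a) = (a**2 + ((40*(-1))*1)*a) + 17 = (a**2 + (-40*1)*a) + 17 = (a**2 - 40*a) + 17 = 17 + a**2 - 40*a)
-112*16 + E(2) = -112*16 + (17 + 2**2 - 40*2) = -1792 + (17 + 4 - 80) = -1792 - 59 = -1851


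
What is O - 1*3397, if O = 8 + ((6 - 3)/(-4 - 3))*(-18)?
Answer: -23669/7 ≈ -3381.3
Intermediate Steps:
O = 110/7 (O = 8 + (3/(-7))*(-18) = 8 + (3*(-⅐))*(-18) = 8 - 3/7*(-18) = 8 + 54/7 = 110/7 ≈ 15.714)
O - 1*3397 = 110/7 - 1*3397 = 110/7 - 3397 = -23669/7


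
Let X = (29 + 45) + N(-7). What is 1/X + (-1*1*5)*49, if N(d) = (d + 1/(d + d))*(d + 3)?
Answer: -175413/716 ≈ -244.99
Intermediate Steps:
N(d) = (3 + d)*(d + 1/(2*d)) (N(d) = (d + 1/(2*d))*(3 + d) = (3 + d)*(d + 1/(2*d)))
X = 716/7 (X = (29 + 45) + (½ + (-7)² + 3*(-7) + (3/2)/(-7)) = 74 + (½ + 49 - 21 + (3/2)*(-⅐)) = 74 + (½ + 49 - 21 - 3/14) = 74 + 198/7 = 716/7 ≈ 102.29)
1/X + (-1*1*5)*49 = 1/(716/7) + (-1*1*5)*49 = 7/716 - 1*5*49 = 7/716 - 5*49 = 7/716 - 245 = -175413/716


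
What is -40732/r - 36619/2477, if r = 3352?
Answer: -55910013/2075726 ≈ -26.935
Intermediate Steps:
-40732/r - 36619/2477 = -40732/3352 - 36619/2477 = -40732*1/3352 - 36619*1/2477 = -10183/838 - 36619/2477 = -55910013/2075726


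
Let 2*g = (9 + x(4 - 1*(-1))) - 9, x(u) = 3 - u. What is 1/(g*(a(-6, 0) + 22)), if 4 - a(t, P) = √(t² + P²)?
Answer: -1/20 ≈ -0.050000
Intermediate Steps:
g = -1 (g = ((9 + (3 - (4 - 1*(-1)))) - 9)/2 = ((9 + (3 - (4 + 1))) - 9)/2 = ((9 + (3 - 1*5)) - 9)/2 = ((9 + (3 - 5)) - 9)/2 = ((9 - 2) - 9)/2 = (7 - 9)/2 = (½)*(-2) = -1)
a(t, P) = 4 - √(P² + t²) (a(t, P) = 4 - √(t² + P²) = 4 - √(P² + t²))
1/(g*(a(-6, 0) + 22)) = 1/(-((4 - √(0² + (-6)²)) + 22)) = 1/(-((4 - √(0 + 36)) + 22)) = 1/(-((4 - √36) + 22)) = 1/(-((4 - 1*6) + 22)) = 1/(-((4 - 6) + 22)) = 1/(-(-2 + 22)) = 1/(-1*20) = 1/(-20) = -1/20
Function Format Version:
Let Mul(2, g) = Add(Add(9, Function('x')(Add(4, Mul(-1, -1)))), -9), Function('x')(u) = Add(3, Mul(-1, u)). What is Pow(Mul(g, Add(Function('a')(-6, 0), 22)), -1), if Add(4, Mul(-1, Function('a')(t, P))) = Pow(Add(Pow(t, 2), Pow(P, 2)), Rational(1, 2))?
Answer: Rational(-1, 20) ≈ -0.050000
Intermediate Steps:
g = -1 (g = Mul(Rational(1, 2), Add(Add(9, Add(3, Mul(-1, Add(4, Mul(-1, -1))))), -9)) = Mul(Rational(1, 2), Add(Add(9, Add(3, Mul(-1, Add(4, 1)))), -9)) = Mul(Rational(1, 2), Add(Add(9, Add(3, Mul(-1, 5))), -9)) = Mul(Rational(1, 2), Add(Add(9, Add(3, -5)), -9)) = Mul(Rational(1, 2), Add(Add(9, -2), -9)) = Mul(Rational(1, 2), Add(7, -9)) = Mul(Rational(1, 2), -2) = -1)
Function('a')(t, P) = Add(4, Mul(-1, Pow(Add(Pow(P, 2), Pow(t, 2)), Rational(1, 2)))) (Function('a')(t, P) = Add(4, Mul(-1, Pow(Add(Pow(t, 2), Pow(P, 2)), Rational(1, 2)))) = Add(4, Mul(-1, Pow(Add(Pow(P, 2), Pow(t, 2)), Rational(1, 2)))))
Pow(Mul(g, Add(Function('a')(-6, 0), 22)), -1) = Pow(Mul(-1, Add(Add(4, Mul(-1, Pow(Add(Pow(0, 2), Pow(-6, 2)), Rational(1, 2)))), 22)), -1) = Pow(Mul(-1, Add(Add(4, Mul(-1, Pow(Add(0, 36), Rational(1, 2)))), 22)), -1) = Pow(Mul(-1, Add(Add(4, Mul(-1, Pow(36, Rational(1, 2)))), 22)), -1) = Pow(Mul(-1, Add(Add(4, Mul(-1, 6)), 22)), -1) = Pow(Mul(-1, Add(Add(4, -6), 22)), -1) = Pow(Mul(-1, Add(-2, 22)), -1) = Pow(Mul(-1, 20), -1) = Pow(-20, -1) = Rational(-1, 20)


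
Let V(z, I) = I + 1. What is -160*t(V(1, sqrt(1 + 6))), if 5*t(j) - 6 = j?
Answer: -224 - 32*sqrt(7) ≈ -308.66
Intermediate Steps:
V(z, I) = 1 + I
t(j) = 6/5 + j/5
-160*t(V(1, sqrt(1 + 6))) = -160*(6/5 + (1 + sqrt(1 + 6))/5) = -160*(6/5 + (1 + sqrt(7))/5) = -160*(6/5 + (1/5 + sqrt(7)/5)) = -160*(7/5 + sqrt(7)/5) = -224 - 32*sqrt(7)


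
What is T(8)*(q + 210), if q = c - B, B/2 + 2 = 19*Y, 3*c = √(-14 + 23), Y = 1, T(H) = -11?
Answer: -1947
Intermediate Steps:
c = 1 (c = √(-14 + 23)/3 = √9/3 = (⅓)*3 = 1)
B = 34 (B = -4 + 2*(19*1) = -4 + 2*19 = -4 + 38 = 34)
q = -33 (q = 1 - 1*34 = 1 - 34 = -33)
T(8)*(q + 210) = -11*(-33 + 210) = -11*177 = -1947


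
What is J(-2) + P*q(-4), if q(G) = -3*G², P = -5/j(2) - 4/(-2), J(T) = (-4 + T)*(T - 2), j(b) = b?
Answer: 48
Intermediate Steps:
J(T) = (-4 + T)*(-2 + T)
P = -½ (P = -5/2 - 4/(-2) = -5*½ - 4*(-½) = -5/2 + 2 = -½ ≈ -0.50000)
J(-2) + P*q(-4) = (8 + (-2)² - 6*(-2)) - (-3)*(-4)²/2 = (8 + 4 + 12) - (-3)*16/2 = 24 - ½*(-48) = 24 + 24 = 48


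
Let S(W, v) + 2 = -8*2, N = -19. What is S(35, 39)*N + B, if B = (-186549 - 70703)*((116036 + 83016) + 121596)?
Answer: -82487338954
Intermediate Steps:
S(W, v) = -18 (S(W, v) = -2 - 8*2 = -2 - 16 = -18)
B = -82487339296 (B = -257252*(199052 + 121596) = -257252*320648 = -82487339296)
S(35, 39)*N + B = -18*(-19) - 82487339296 = 342 - 82487339296 = -82487338954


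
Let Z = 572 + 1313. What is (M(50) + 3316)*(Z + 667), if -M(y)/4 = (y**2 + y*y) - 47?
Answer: -42097792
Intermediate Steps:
Z = 1885
M(y) = 188 - 8*y**2 (M(y) = -4*((y**2 + y*y) - 47) = -4*((y**2 + y**2) - 47) = -4*(2*y**2 - 47) = -4*(-47 + 2*y**2) = 188 - 8*y**2)
(M(50) + 3316)*(Z + 667) = ((188 - 8*50**2) + 3316)*(1885 + 667) = ((188 - 8*2500) + 3316)*2552 = ((188 - 20000) + 3316)*2552 = (-19812 + 3316)*2552 = -16496*2552 = -42097792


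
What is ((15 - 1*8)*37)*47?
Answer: 12173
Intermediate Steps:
((15 - 1*8)*37)*47 = ((15 - 8)*37)*47 = (7*37)*47 = 259*47 = 12173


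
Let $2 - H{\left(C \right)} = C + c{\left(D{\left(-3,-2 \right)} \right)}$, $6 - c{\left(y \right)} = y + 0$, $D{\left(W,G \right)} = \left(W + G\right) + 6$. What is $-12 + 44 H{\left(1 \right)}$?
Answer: $-188$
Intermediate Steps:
$D{\left(W,G \right)} = 6 + G + W$ ($D{\left(W,G \right)} = \left(G + W\right) + 6 = 6 + G + W$)
$c{\left(y \right)} = 6 - y$ ($c{\left(y \right)} = 6 - \left(y + 0\right) = 6 - y$)
$H{\left(C \right)} = -3 - C$ ($H{\left(C \right)} = 2 - \left(C + \left(6 - \left(6 - 2 - 3\right)\right)\right) = 2 - \left(C + \left(6 - 1\right)\right) = 2 - \left(C + 5\right) = 2 - \left(5 + C\right) = -3 - C$)
$-12 + 44 H{\left(1 \right)} = -12 + 44 \left(-3 - 1\right) = -12 + 44 \left(-4\right) = -12 - 176 = -188$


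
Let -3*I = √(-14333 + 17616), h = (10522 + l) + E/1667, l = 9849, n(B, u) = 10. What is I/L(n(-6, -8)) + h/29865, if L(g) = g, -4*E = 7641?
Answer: 135826187/199139820 - 7*√67/30 ≈ -1.2279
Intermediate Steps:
E = -7641/4 (E = -¼*7641 = -7641/4 ≈ -1910.3)
h = 135826187/6668 (h = (10522 + 9849) - 7641/4/1667 = 20371 - 7641/4*1/1667 = 20371 - 7641/6668 = 135826187/6668 ≈ 20370.)
I = -7*√67/3 (I = -√(-14333 + 17616)/3 = -7*√67/3 ≈ -19.099)
I/L(n(-6, -8)) + h/29865 = -7*√67/3/10 + (135826187/6668)/29865 = -7*√67/3*(⅒) + (135826187/6668)*(1/29865) = -7*√67/30 + 135826187/199139820 = 135826187/199139820 - 7*√67/30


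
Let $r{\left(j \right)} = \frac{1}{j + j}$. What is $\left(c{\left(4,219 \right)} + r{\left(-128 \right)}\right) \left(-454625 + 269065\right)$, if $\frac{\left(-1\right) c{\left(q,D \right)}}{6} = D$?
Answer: $\frac{7802450075}{32} \approx 2.4383 \cdot 10^{8}$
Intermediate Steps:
$c{\left(q,D \right)} = - 6 D$
$r{\left(j \right)} = \frac{1}{2 j}$
$\left(c{\left(4,219 \right)} + r{\left(-128 \right)}\right) \left(-454625 + 269065\right) = \left(\left(-6\right) 219 + \frac{1}{2 \left(-128\right)}\right) \left(-454625 + 269065\right) = \left(-1314 + \frac{1}{2} \left(- \frac{1}{128}\right)\right) \left(-185560\right) = \left(-1314 - \frac{1}{256}\right) \left(-185560\right) = \left(- \frac{336385}{256}\right) \left(-185560\right) = \frac{7802450075}{32}$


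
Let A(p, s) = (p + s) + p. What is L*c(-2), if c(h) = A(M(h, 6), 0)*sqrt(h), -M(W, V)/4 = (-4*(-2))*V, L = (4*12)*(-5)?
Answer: 92160*I*sqrt(2) ≈ 1.3033e+5*I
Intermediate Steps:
L = -240 (L = 48*(-5) = -240)
M(W, V) = -32*V (M(W, V) = -4*(-4*(-2))*V = -32*V)
A(p, s) = s + 2*p
c(h) = -384*sqrt(h) (c(h) = (0 + 2*(-32*6))*sqrt(h) = (0 + 2*(-192))*sqrt(h) = (0 - 384)*sqrt(h) = -384*sqrt(h))
L*c(-2) = -(-92160)*sqrt(-2) = -(-92160)*I*sqrt(2) = 92160*I*sqrt(2)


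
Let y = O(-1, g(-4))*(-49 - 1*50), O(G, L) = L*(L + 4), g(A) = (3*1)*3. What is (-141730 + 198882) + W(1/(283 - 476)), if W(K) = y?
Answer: 45569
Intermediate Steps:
g(A) = 9 (g(A) = 3*3 = 9)
O(G, L) = L*(4 + L)
y = -11583 (y = (9*(4 + 9))*(-49 - 1*50) = (9*13)*(-49 - 50) = 117*(-99) = -11583)
W(K) = -11583
(-141730 + 198882) + W(1/(283 - 476)) = (-141730 + 198882) - 11583 = 57152 - 11583 = 45569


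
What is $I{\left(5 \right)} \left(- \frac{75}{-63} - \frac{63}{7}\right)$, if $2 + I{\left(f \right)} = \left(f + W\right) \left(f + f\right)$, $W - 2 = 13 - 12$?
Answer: $- \frac{4264}{7} \approx -609.14$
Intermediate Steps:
$W = 3$ ($W = 2 + \left(13 - 12\right) = 2 + 1 = 3$)
$I{\left(f \right)} = -2 + 2 f \left(3 + f\right)$ ($I{\left(f \right)} = -2 + \left(f + 3\right) \left(f + f\right) = -2 + \left(3 + f\right) 2 f = -2 + 2 f \left(3 + f\right)$)
$I{\left(5 \right)} \left(- \frac{75}{-63} - \frac{63}{7}\right) = \left(-2 + 2 \cdot 5^{2} + 6 \cdot 5\right) \left(- \frac{75}{-63} - \frac{63}{7}\right) = \left(-2 + 2 \cdot 25 + 30\right) \left(\left(-75\right) \left(- \frac{1}{63}\right) - 9\right) = \left(-2 + 50 + 30\right) \left(\frac{25}{21} - 9\right) = 78 \left(- \frac{164}{21}\right) = - \frac{4264}{7}$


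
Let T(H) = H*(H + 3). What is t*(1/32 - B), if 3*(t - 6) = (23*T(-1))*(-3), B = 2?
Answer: -819/8 ≈ -102.38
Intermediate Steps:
T(H) = H*(3 + H)
t = 52 (t = 6 + ((23*(-(3 - 1)))*(-3))/3 = 6 + ((23*(-1*2))*(-3))/3 = 6 + ((23*(-2))*(-3))/3 = 6 + (-46*(-3))/3 = 6 + (⅓)*138 = 6 + 46 = 52)
t*(1/32 - B) = 52*(1/32 - 1*2) = 52*(1/32 - 2) = 52*(-63/32) = -819/8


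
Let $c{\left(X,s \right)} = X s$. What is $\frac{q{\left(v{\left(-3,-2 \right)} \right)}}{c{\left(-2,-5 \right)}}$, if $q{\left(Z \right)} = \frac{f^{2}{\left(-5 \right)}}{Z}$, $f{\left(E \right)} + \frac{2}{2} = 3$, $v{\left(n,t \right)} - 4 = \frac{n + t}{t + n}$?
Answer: $\frac{2}{25} \approx 0.08$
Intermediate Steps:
$v{\left(n,t \right)} = 5$ ($v{\left(n,t \right)} = 4 + \frac{n + t}{t + n} = 4 + \frac{n + t}{n + t} = 4 + 1 = 5$)
$f{\left(E \right)} = 2$ ($f{\left(E \right)} = -1 + 3 = 2$)
$q{\left(Z \right)} = \frac{4}{Z}$ ($q{\left(Z \right)} = \frac{2^{2}}{Z} = \frac{4}{Z}$)
$\frac{q{\left(v{\left(-3,-2 \right)} \right)}}{c{\left(-2,-5 \right)}} = \frac{4 \cdot \frac{1}{5}}{\left(-2\right) \left(-5\right)} = \frac{4 \cdot \frac{1}{5}}{10} = \frac{4}{5} \cdot \frac{1}{10} = \frac{2}{25}$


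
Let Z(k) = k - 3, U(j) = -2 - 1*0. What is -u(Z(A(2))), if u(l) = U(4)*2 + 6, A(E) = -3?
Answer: -2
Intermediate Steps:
U(j) = -2 (U(j) = -2 + 0 = -2)
Z(k) = -3 + k
u(l) = 2 (u(l) = -2*2 + 6 = -4 + 6 = 2)
-u(Z(A(2))) = -1*2 = -2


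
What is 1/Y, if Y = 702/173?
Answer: 173/702 ≈ 0.24644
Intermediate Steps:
Y = 702/173 (Y = 702*(1/173) = 702/173 ≈ 4.0578)
1/Y = 1/(702/173) = 173/702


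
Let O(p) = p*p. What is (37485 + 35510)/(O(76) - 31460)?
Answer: -72995/25684 ≈ -2.8420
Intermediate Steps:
O(p) = p²
(37485 + 35510)/(O(76) - 31460) = (37485 + 35510)/(76² - 31460) = 72995/(5776 - 31460) = 72995/(-25684) = 72995*(-1/25684) = -72995/25684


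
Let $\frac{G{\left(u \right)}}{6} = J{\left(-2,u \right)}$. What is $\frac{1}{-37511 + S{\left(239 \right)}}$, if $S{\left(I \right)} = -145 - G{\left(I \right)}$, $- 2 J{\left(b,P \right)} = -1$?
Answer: $- \frac{1}{37659} \approx -2.6554 \cdot 10^{-5}$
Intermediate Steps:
$J{\left(b,P \right)} = \frac{1}{2}$ ($J{\left(b,P \right)} = \left(- \frac{1}{2}\right) \left(-1\right) = \frac{1}{2}$)
$G{\left(u \right)} = 3$ ($G{\left(u \right)} = 6 \cdot \frac{1}{2} = 3$)
$S{\left(I \right)} = -148$ ($S{\left(I \right)} = -145 - 3 = -148$)
$\frac{1}{-37511 + S{\left(239 \right)}} = \frac{1}{-37511 - 148} = \frac{1}{-37659} = - \frac{1}{37659}$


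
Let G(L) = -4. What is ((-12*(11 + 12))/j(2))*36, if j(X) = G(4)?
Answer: 2484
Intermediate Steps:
j(X) = -4
((-12*(11 + 12))/j(2))*36 = (-12*(11 + 12)/(-4))*36 = (-12*23*(-1/4))*36 = -276*(-1/4)*36 = 69*36 = 2484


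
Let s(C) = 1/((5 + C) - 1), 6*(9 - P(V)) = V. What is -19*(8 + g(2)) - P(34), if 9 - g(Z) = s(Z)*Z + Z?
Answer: -282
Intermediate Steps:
P(V) = 9 - V/6
s(C) = 1/(4 + C)
g(Z) = 9 - Z - Z/(4 + Z) (g(Z) = 9 - (Z/(4 + Z) + Z) = 9 - (Z + Z/(4 + Z)) = 9 + (-Z - Z/(4 + Z)) = 9 - Z - Z/(4 + Z))
-19*(8 + g(2)) - P(34) = -19*(8 + (-1*2 + (4 + 2)*(9 - 1*2))/(4 + 2)) - (9 - ⅙*34) = -19*(8 + (-2 + 6*(9 - 2))/6) - (9 - 17/3) = -19*(8 + (-2 + 6*7)/6) - 1*10/3 = -19*(8 + (-2 + 42)/6) - 10/3 = -19*(8 + (⅙)*40) - 10/3 = -19*(8 + 20/3) - 10/3 = -19*44/3 - 10/3 = -836/3 - 10/3 = -282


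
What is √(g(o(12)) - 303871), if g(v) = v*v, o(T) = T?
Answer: I*√303727 ≈ 551.11*I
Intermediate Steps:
g(v) = v²
√(g(o(12)) - 303871) = √(12² - 303871) = √(144 - 303871) = √(-303727) = I*√303727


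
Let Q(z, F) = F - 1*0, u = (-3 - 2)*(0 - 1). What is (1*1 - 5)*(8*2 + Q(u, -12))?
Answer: -16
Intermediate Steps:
u = 5 (u = -5*(-1) = 5)
Q(z, F) = F (Q(z, F) = F + 0 = F)
(1*1 - 5)*(8*2 + Q(u, -12)) = (1*1 - 5)*(8*2 - 12) = (1 - 5)*(16 - 12) = -4*4 = -16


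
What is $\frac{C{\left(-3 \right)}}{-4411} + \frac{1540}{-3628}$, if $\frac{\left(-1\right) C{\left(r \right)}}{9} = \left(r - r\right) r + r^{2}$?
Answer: $- \frac{1624768}{4000777} \approx -0.40611$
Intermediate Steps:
$C{\left(r \right)} = - 9 r^{2}$ ($C{\left(r \right)} = - 9 \left(\left(r - r\right) r + r^{2}\right) = - 9 \left(0 r + r^{2}\right) = - 9 \left(0 + r^{2}\right) = - 9 r^{2}$)
$\frac{C{\left(-3 \right)}}{-4411} + \frac{1540}{-3628} = \frac{\left(-9\right) \left(-3\right)^{2}}{-4411} + \frac{1540}{-3628} = \left(-9\right) 9 \left(- \frac{1}{4411}\right) + 1540 \left(- \frac{1}{3628}\right) = \left(-81\right) \left(- \frac{1}{4411}\right) - \frac{385}{907} = \frac{81}{4411} - \frac{385}{907} = - \frac{1624768}{4000777}$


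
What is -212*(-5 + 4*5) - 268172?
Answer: -271352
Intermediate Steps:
-212*(-5 + 4*5) - 268172 = -212*(-5 + 20) - 268172 = -212*15 - 268172 = -3180 - 268172 = -271352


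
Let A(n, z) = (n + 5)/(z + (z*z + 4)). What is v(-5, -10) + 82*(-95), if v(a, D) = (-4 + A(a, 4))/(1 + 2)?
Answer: -23374/3 ≈ -7791.3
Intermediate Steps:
A(n, z) = (5 + n)/(4 + z + z**2) (A(n, z) = (5 + n)/(z + (z**2 + 4)) = (5 + n)/(z + (4 + z**2)) = (5 + n)/(4 + z + z**2))
v(a, D) = -91/72 + a/72 (v(a, D) = (-4 + (5 + a)/(4 + 4 + 4**2))/(1 + 2) = (-4 + (5 + a)/(4 + 4 + 16))/3 = (-4 + (5 + a)/24)*(1/3) = (-4 + (5/24 + a/24))*(1/3) = (-91/24 + a/24)*(1/3) = -91/72 + a/72)
v(-5, -10) + 82*(-95) = (-91/72 + (1/72)*(-5)) + 82*(-95) = (-91/72 - 5/72) - 7790 = -4/3 - 7790 = -23374/3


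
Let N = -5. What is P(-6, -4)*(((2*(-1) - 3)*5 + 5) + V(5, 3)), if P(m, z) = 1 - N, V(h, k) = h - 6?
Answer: -126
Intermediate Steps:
V(h, k) = -6 + h
P(m, z) = 6 (P(m, z) = 1 - 1*(-5) = 1 + 5 = 6)
P(-6, -4)*(((2*(-1) - 3)*5 + 5) + V(5, 3)) = 6*(((2*(-1) - 3)*5 + 5) + (-6 + 5)) = 6*(((-2 - 3)*5 + 5) - 1) = 6*((-5*5 + 5) - 1) = 6*((-25 + 5) - 1) = 6*(-20 - 1) = 6*(-21) = -126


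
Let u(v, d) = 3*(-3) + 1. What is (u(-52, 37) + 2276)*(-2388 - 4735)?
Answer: -16154964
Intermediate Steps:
u(v, d) = -8 (u(v, d) = -9 + 1 = -8)
(u(-52, 37) + 2276)*(-2388 - 4735) = (-8 + 2276)*(-2388 - 4735) = 2268*(-7123) = -16154964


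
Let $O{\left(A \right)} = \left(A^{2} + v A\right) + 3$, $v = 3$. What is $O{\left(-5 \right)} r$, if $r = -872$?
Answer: $-11336$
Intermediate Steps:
$O{\left(A \right)} = 3 + A^{2} + 3 A$ ($O{\left(A \right)} = \left(A^{2} + 3 A\right) + 3 = 3 + A^{2} + 3 A$)
$O{\left(-5 \right)} r = \left(3 + \left(-5\right)^{2} + 3 \left(-5\right)\right) \left(-872\right) = \left(3 + 25 - 15\right) \left(-872\right) = 13 \left(-872\right) = -11336$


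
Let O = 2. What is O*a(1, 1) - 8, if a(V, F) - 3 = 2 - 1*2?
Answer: -2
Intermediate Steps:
a(V, F) = 3 (a(V, F) = 3 + (2 - 1*2) = 3 + (2 - 2) = 3 + 0 = 3)
O*a(1, 1) - 8 = 2*3 - 8 = 6 - 8 = -2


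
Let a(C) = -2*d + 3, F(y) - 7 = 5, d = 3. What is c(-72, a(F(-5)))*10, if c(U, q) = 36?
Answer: 360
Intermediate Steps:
F(y) = 12 (F(y) = 7 + 5 = 12)
a(C) = -3 (a(C) = -2*3 + 3 = -6 + 3 = -3)
c(-72, a(F(-5)))*10 = 36*10 = 360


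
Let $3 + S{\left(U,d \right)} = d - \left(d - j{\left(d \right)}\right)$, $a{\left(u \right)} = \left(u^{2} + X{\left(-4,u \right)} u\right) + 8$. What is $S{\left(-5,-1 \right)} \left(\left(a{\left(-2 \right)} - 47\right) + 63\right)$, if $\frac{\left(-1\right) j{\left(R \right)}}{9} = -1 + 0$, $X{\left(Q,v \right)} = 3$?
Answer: $132$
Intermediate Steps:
$j{\left(R \right)} = 9$ ($j{\left(R \right)} = - 9 \left(-1 + 0\right) = \left(-9\right) \left(-1\right) = 9$)
$a{\left(u \right)} = 8 + u^{2} + 3 u$ ($a{\left(u \right)} = \left(u^{2} + 3 u\right) + 8 = 8 + u^{2} + 3 u$)
$S{\left(U,d \right)} = 6$ ($S{\left(U,d \right)} = -3 + \left(d - \left(-9 + d\right)\right) = -3 + 9 = 6$)
$S{\left(-5,-1 \right)} \left(\left(a{\left(-2 \right)} - 47\right) + 63\right) = 6 \left(\left(\left(8 + \left(-2\right)^{2} + 3 \left(-2\right)\right) - 47\right) + 63\right) = 6 \left(\left(\left(8 + 4 - 6\right) - 47\right) + 63\right) = 6 \left(\left(6 - 47\right) + 63\right) = 6 \left(-41 + 63\right) = 6 \cdot 22 = 132$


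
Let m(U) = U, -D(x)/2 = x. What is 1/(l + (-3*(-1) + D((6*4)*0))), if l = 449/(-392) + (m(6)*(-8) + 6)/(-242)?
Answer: 47432/96199 ≈ 0.49306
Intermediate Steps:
D(x) = -2*x
l = -46097/47432 (l = 449/(-392) + (6*(-8) + 6)/(-242) = 449*(-1/392) + (-48 + 6)*(-1/242) = -449/392 - 42*(-1/242) = -449/392 + 21/121 = -46097/47432 ≈ -0.97185)
1/(l + (-3*(-1) + D((6*4)*0))) = 1/(-46097/47432 + (-3*(-1) - 2*6*4*0)) = 1/(-46097/47432 + (3 - 48*0)) = 1/(-46097/47432 + (3 - 2*0)) = 1/(-46097/47432 + (3 + 0)) = 1/(-46097/47432 + 3) = 1/(96199/47432) = 47432/96199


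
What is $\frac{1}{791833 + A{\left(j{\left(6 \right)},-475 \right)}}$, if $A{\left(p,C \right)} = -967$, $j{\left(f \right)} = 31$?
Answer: $\frac{1}{790866} \approx 1.2644 \cdot 10^{-6}$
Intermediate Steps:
$\frac{1}{791833 + A{\left(j{\left(6 \right)},-475 \right)}} = \frac{1}{791833 - 967} = \frac{1}{790866}$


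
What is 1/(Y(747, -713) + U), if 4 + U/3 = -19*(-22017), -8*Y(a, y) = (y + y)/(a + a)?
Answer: 5976/7499623745 ≈ 7.9684e-7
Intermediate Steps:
Y(a, y) = -y/(8*a) (Y(a, y) = -(y + y)/(8*(a + a)) = -2*y/(8*(2*a)) = -2*y*1/(2*a)/8 = -y/(8*a))
U = 1254957 (U = -12 + 3*(-19*(-22017)) = -12 + 3*418323 = -12 + 1254969 = 1254957)
1/(Y(747, -713) + U) = 1/(-⅛*(-713)/747 + 1254957) = 1/(-⅛*(-713)*1/747 + 1254957) = 1/(713/5976 + 1254957) = 1/(7499623745/5976) = 5976/7499623745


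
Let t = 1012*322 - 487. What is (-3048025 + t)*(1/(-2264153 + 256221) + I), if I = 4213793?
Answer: -5759087856622621650/501983 ≈ -1.1473e+13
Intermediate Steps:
t = 325377 (t = 325864 - 487 = 325377)
(-3048025 + t)*(1/(-2264153 + 256221) + I) = (-3048025 + 325377)*(1/(-2264153 + 256221) + 4213793) = -2722648*(1/(-2007932) + 4213793) = -2722648*(-1/2007932 + 4213793) = -2722648*8461009806075/2007932 = -5759087856622621650/501983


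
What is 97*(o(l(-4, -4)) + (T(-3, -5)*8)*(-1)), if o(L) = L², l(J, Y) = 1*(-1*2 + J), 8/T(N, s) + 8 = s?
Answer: 51604/13 ≈ 3969.5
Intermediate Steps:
T(N, s) = 8/(-8 + s)
l(J, Y) = -2 + J (l(J, Y) = 1*(-2 + J) = -2 + J)
97*(o(l(-4, -4)) + (T(-3, -5)*8)*(-1)) = 97*((-2 - 4)² + ((8/(-8 - 5))*8)*(-1)) = 97*((-6)² + ((8/(-13))*8)*(-1)) = 97*(36 + ((8*(-1/13))*8)*(-1)) = 97*(36 - 8/13*8*(-1)) = 97*(36 - 64/13*(-1)) = 97*(36 + 64/13) = 97*(532/13) = 51604/13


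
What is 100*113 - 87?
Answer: 11213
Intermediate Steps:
100*113 - 87 = 11300 - 87 = 11213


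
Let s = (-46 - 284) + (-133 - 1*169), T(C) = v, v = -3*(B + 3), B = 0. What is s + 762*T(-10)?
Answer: -7490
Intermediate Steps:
v = -9 (v = -3*(0 + 3) = -3*3 = -9)
T(C) = -9
s = -632 (s = -330 + (-133 - 169) = -330 - 302 = -632)
s + 762*T(-10) = -632 + 762*(-9) = -632 - 6858 = -7490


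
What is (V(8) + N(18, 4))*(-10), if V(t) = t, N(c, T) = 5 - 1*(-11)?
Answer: -240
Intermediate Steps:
N(c, T) = 16 (N(c, T) = 5 + 11 = 16)
(V(8) + N(18, 4))*(-10) = (8 + 16)*(-10) = 24*(-10) = -240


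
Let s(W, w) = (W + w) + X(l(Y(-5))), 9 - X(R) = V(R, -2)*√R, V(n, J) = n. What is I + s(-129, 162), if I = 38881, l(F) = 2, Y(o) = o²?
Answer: 38923 - 2*√2 ≈ 38920.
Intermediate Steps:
X(R) = 9 - R^(3/2) (X(R) = 9 - R*√R = 9 - R^(3/2))
s(W, w) = 9 + W + w - 2*√2 (s(W, w) = (W + w) + (9 - 2^(3/2)) = (W + w) + (9 - 2*√2) = 9 + W + w - 2*√2)
I + s(-129, 162) = 38881 + (9 - 129 + 162 - 2*√2) = 38881 + (42 - 2*√2) = 38923 - 2*√2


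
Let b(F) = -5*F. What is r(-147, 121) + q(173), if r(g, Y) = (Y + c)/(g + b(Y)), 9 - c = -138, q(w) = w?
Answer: 32457/188 ≈ 172.64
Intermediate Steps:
c = 147 (c = 9 - 1*(-138) = 9 + 138 = 147)
r(g, Y) = (147 + Y)/(g - 5*Y) (r(g, Y) = (Y + 147)/(g - 5*Y) = (147 + Y)/(g - 5*Y))
r(-147, 121) + q(173) = (147 + 121)/(-147 - 5*121) + 173 = 268/(-147 - 605) + 173 = 268/(-752) + 173 = -1/752*268 + 173 = -67/188 + 173 = 32457/188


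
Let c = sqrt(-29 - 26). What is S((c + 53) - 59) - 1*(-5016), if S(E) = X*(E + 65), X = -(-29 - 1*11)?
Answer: 7376 + 40*I*sqrt(55) ≈ 7376.0 + 296.65*I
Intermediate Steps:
c = I*sqrt(55) (c = sqrt(-55) = I*sqrt(55) ≈ 7.4162*I)
X = 40 (X = -(-29 - 11) = -1*(-40) = 40)
S(E) = 2600 + 40*E (S(E) = 40*(E + 65) = 40*(65 + E) = 2600 + 40*E)
S((c + 53) - 59) - 1*(-5016) = (2600 + 40*((I*sqrt(55) + 53) - 59)) - 1*(-5016) = (2600 + 40*((53 + I*sqrt(55)) - 59)) + 5016 = (2600 + 40*(-6 + I*sqrt(55))) + 5016 = (2600 + (-240 + 40*I*sqrt(55))) + 5016 = (2360 + 40*I*sqrt(55)) + 5016 = 7376 + 40*I*sqrt(55)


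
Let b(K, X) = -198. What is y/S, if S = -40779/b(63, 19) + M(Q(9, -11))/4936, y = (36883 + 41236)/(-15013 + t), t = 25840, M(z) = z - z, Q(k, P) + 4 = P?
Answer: 1718618/49057137 ≈ 0.035033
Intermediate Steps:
Q(k, P) = -4 + P
M(z) = 0
y = 78119/10827 (y = (36883 + 41236)/(-15013 + 25840) = 78119/10827 ≈ 7.2152)
S = 4531/22 (S = -40779/(-198) + 0/4936 = -40779*(-1/198) + 0*(1/4936) = 4531/22 + 0 = 4531/22 ≈ 205.95)
y/S = 78119/(10827*(4531/22)) = (78119/10827)*(22/4531) = 1718618/49057137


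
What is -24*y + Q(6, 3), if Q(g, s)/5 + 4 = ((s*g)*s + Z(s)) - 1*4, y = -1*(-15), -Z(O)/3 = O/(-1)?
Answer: -85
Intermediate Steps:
Z(O) = 3*O (Z(O) = -3*O/(-1) = -3*O*(-1) = -(-3)*O = 3*O)
y = 15
Q(g, s) = -40 + 15*s + 5*g*s**2 (Q(g, s) = -20 + 5*(((s*g)*s + 3*s) - 1*4) = -20 + 5*(((g*s)*s + 3*s) - 4) = -20 + 5*((g*s**2 + 3*s) - 4) = -20 + 5*((3*s + g*s**2) - 4) = -20 + 5*(-4 + 3*s + g*s**2) = -20 + (-20 + 15*s + 5*g*s**2) = -40 + 15*s + 5*g*s**2)
-24*y + Q(6, 3) = -24*15 + (-40 + 15*3 + 5*6*3**2) = -360 + (-40 + 45 + 5*6*9) = -360 + (-40 + 45 + 270) = -360 + 275 = -85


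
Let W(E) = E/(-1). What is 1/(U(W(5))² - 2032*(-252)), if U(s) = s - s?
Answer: 1/512064 ≈ 1.9529e-6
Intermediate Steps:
W(E) = -E (W(E) = E*(-1) = -E)
U(s) = 0
1/(U(W(5))² - 2032*(-252)) = 1/(0² - 2032*(-252)) = 1/(0 + 512064) = 1/512064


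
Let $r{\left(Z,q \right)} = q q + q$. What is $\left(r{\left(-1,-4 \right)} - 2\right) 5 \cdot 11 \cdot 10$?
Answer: $5500$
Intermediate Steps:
$r{\left(Z,q \right)} = q + q^{2}$ ($r{\left(Z,q \right)} = q^{2} + q = q + q^{2}$)
$\left(r{\left(-1,-4 \right)} - 2\right) 5 \cdot 11 \cdot 10 = \left(- 4 \left(1 - 4\right) - 2\right) 5 \cdot 11 \cdot 10 = \left(\left(-4\right) \left(-3\right) - 2\right) 5 \cdot 11 \cdot 10 = \left(12 - 2\right) 5 \cdot 11 \cdot 10 = 10 \cdot 5 \cdot 11 \cdot 10 = 50 \cdot 11 \cdot 10 = 550 \cdot 10 = 5500$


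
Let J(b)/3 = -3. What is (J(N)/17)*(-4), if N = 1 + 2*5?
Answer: 36/17 ≈ 2.1176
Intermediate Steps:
N = 11 (N = 1 + 10 = 11)
J(b) = -9 (J(b) = 3*(-3) = -9)
(J(N)/17)*(-4) = -9/17*(-4) = 36/17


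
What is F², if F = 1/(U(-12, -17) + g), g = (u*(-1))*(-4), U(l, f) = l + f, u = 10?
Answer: 1/121 ≈ 0.0082645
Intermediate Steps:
U(l, f) = f + l
g = 40 (g = (10*(-1))*(-4) = -10*(-4) = 40)
F = 1/11 (F = 1/((-17 - 12) + 40) = 1/(-29 + 40) = 1/11 ≈ 0.090909)
F² = (1/11)² = 1/121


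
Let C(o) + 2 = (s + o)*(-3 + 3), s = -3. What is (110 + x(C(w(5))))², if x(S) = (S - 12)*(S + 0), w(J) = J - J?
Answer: 19044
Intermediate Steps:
w(J) = 0
C(o) = -2 (C(o) = -2 + (-3 + o)*(-3 + 3) = -2 + (-3 + o)*0 = -2 + 0 = -2)
x(S) = S*(-12 + S) (x(S) = (-12 + S)*S = S*(-12 + S))
(110 + x(C(w(5))))² = (110 - 2*(-12 - 2))² = (110 - 2*(-14))² = (110 + 28)² = 138² = 19044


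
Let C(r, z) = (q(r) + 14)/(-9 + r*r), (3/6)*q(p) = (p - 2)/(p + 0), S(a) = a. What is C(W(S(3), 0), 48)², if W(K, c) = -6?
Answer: 2500/6561 ≈ 0.38104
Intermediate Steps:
q(p) = 2*(-2 + p)/p (q(p) = 2*((p - 2)/(p + 0)) = 2*((-2 + p)/p) = 2*(-2 + p)/p)
C(r, z) = (16 - 4/r)/(-9 + r²) (C(r, z) = ((2 - 4/r) + 14)/(-9 + r*r) = (16 - 4/r)/(-9 + r²))
C(W(S(3), 0), 48)² = (4*(-1 + 4*(-6))/(-6*(-9 + (-6)²)))² = (4*(-⅙)*(-1 - 24)/(-9 + 36))² = (4*(-⅙)*(-25)/27)² = (4*(-⅙)*(1/27)*(-25))² = (50/81)² = 2500/6561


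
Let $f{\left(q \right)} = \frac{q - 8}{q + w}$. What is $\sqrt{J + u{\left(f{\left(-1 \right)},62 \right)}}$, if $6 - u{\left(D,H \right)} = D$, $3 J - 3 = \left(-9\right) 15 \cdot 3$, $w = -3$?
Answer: $\frac{i \sqrt{521}}{2} \approx 11.413 i$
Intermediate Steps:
$J = -134$ ($J = 1 + \frac{\left(-9\right) 15 \cdot 3}{3} = 1 + \frac{\left(-135\right) 3}{3} = 1 + \frac{1}{3} \left(-405\right) = 1 - 135 = -134$)
$f{\left(q \right)} = \frac{-8 + q}{-3 + q}$ ($f{\left(q \right)} = \frac{q - 8}{q - 3} = \frac{-8 + q}{-3 + q}$)
$u{\left(D,H \right)} = 6 - D$
$\sqrt{J + u{\left(f{\left(-1 \right)},62 \right)}} = \sqrt{-134 + \left(6 - \frac{-8 - 1}{-3 - 1}\right)} = \sqrt{-134 + \left(6 - \frac{1}{-4} \left(-9\right)\right)} = \sqrt{-134 + \left(6 - \left(- \frac{1}{4}\right) \left(-9\right)\right)} = \sqrt{-134 + \left(6 - \frac{9}{4}\right)} = \sqrt{-134 + \frac{15}{4}} = \sqrt{- \frac{521}{4}} = \frac{i \sqrt{521}}{2}$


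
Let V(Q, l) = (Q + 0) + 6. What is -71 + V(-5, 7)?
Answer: -70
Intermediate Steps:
V(Q, l) = 6 + Q (V(Q, l) = Q + 6 = 6 + Q)
-71 + V(-5, 7) = -71 + (6 - 5) = -71 + 1 = -70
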